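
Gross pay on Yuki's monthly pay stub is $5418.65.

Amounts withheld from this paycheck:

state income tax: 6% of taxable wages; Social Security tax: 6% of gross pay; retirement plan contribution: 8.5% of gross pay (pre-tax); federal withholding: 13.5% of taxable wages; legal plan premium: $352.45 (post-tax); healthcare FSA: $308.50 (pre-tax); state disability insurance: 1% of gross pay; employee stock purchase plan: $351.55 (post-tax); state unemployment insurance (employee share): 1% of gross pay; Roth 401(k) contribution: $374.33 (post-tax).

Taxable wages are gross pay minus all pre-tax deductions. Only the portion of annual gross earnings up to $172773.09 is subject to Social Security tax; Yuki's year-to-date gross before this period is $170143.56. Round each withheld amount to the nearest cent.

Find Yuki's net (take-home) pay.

Retirement plan contribution: $5418.65 × 0.085 = $460.59
Healthcare FSA: $308.50
Pre-tax total = $460.59 + $308.50 = $769.09
Taxable wages = $5418.65 − $769.09 = $4649.56
State income tax: $4649.56 × 0.06 = $278.97
Federal withholding: $4649.56 × 0.135 = $627.69
State disability insurance: $5418.65 × 0.01 = $54.19
Social Security tax: only $172773.09 − $170143.56 = $2629.53 of this check is subject → $2629.53 × 0.06 = $157.77
State unemployment insurance (employee share): $5418.65 × 0.01 = $54.19
Roth 401(k) contribution: $374.33
Employee stock purchase plan: $351.55
Legal plan premium: $352.45
Total deductions = $460.59 + $308.50 + $278.97 + $627.69 + $54.19 + $157.77 + $54.19 + $374.33 + $351.55 + $352.45 = $3020.23
Net pay = $5418.65 − $3020.23 = $2398.42

$2398.42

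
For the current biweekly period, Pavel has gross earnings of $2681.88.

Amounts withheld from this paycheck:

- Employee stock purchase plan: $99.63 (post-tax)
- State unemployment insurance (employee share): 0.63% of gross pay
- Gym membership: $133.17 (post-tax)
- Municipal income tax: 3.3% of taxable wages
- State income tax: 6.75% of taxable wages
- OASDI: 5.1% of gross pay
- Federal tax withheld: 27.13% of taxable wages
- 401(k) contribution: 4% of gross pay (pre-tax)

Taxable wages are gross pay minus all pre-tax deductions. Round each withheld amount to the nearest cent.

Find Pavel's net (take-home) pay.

$1230.88

401(k) contribution: $2681.88 × 0.04 = $107.28
Taxable wages = $2681.88 − $107.28 = $2574.60
Municipal income tax: $2574.60 × 0.033 = $84.96
Federal tax withheld: $2574.60 × 0.2713 = $698.49
State income tax: $2574.60 × 0.0675 = $173.79
OASDI: $2681.88 × 0.051 = $136.78
State unemployment insurance (employee share): $2681.88 × 0.0063 = $16.90
Employee stock purchase plan: $99.63
Gym membership: $133.17
Total deductions = $107.28 + $84.96 + $698.49 + $173.79 + $136.78 + $16.90 + $99.63 + $133.17 = $1451.00
Net pay = $2681.88 − $1451.00 = $1230.88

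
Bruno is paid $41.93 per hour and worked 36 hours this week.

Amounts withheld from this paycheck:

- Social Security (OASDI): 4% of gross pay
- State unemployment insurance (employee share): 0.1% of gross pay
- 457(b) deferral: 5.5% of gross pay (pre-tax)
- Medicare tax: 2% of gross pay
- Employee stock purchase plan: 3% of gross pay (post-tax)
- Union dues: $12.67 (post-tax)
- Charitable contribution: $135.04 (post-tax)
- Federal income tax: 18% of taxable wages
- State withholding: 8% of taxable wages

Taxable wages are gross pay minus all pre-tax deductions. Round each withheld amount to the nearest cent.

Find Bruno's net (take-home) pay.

Gross pay: 36 × $41.93 = $1,509.48
457(b) deferral: $1,509.48 × 0.055 = $83.02
Taxable wages = $1,509.48 − $83.02 = $1,426.46
State withholding: $1,426.46 × 0.08 = $114.12
Federal income tax: $1,426.46 × 0.18 = $256.76
Medicare tax: $1,509.48 × 0.02 = $30.19
State unemployment insurance (employee share): $1,509.48 × 0.001 = $1.51
Social Security (OASDI): $1,509.48 × 0.04 = $60.38
Employee stock purchase plan: $1,509.48 × 0.03 = $45.28
Charitable contribution: $135.04
Union dues: $12.67
Total deductions = $83.02 + $114.12 + $256.76 + $30.19 + $1.51 + $60.38 + $45.28 + $135.04 + $12.67 = $738.97
Net pay = $1,509.48 − $738.97 = $770.51

$770.51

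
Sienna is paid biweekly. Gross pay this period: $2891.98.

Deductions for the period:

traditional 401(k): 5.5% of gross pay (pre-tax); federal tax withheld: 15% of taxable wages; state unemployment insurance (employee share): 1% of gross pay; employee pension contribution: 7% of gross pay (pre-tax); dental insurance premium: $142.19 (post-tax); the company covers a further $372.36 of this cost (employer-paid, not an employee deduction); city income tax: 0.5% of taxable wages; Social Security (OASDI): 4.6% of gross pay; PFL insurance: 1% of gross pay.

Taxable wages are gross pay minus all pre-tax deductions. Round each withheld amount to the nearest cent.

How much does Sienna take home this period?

Traditional 401(k): $2891.98 × 0.055 = $159.06
Employee pension contribution: $2891.98 × 0.07 = $202.44
Pre-tax total = $159.06 + $202.44 = $361.50
Taxable wages = $2891.98 − $361.50 = $2530.48
City income tax: $2530.48 × 0.005 = $12.65
Federal tax withheld: $2530.48 × 0.15 = $379.57
PFL insurance: $2891.98 × 0.01 = $28.92
State unemployment insurance (employee share): $2891.98 × 0.01 = $28.92
Social Security (OASDI): $2891.98 × 0.046 = $133.03
Dental insurance premium: $142.19
(Employer's $372.36 toward dental insurance premium is not withheld from the employee.)
Total deductions = $159.06 + $202.44 + $12.65 + $379.57 + $28.92 + $28.92 + $133.03 + $142.19 = $1086.78
Net pay = $2891.98 − $1086.78 = $1805.20

$1805.20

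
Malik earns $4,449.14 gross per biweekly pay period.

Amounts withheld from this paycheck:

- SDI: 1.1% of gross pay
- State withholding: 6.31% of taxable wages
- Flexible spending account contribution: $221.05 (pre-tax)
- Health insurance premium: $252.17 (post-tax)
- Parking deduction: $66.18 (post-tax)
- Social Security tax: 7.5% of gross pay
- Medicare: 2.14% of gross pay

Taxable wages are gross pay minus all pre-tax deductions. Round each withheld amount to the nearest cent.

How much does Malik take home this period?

$3,165.11

Flexible spending account contribution: $221.05
Taxable wages = $4,449.14 − $221.05 = $4,228.09
State withholding: $4,228.09 × 0.0631 = $266.79
Medicare: $4,449.14 × 0.0214 = $95.21
SDI: $4,449.14 × 0.011 = $48.94
Social Security tax: $4,449.14 × 0.075 = $333.69
Parking deduction: $66.18
Health insurance premium: $252.17
Total deductions = $221.05 + $266.79 + $95.21 + $48.94 + $333.69 + $66.18 + $252.17 = $1,284.03
Net pay = $4,449.14 − $1,284.03 = $3,165.11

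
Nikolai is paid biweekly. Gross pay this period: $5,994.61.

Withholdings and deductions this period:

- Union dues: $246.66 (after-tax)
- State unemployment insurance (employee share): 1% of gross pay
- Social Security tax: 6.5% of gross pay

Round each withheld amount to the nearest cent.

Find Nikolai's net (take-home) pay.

State unemployment insurance (employee share): $5,994.61 × 0.01 = $59.95
Social Security tax: $5,994.61 × 0.065 = $389.65
Union dues: $246.66
Total deductions = $59.95 + $389.65 + $246.66 = $696.26
Net pay = $5,994.61 − $696.26 = $5,298.35

$5,298.35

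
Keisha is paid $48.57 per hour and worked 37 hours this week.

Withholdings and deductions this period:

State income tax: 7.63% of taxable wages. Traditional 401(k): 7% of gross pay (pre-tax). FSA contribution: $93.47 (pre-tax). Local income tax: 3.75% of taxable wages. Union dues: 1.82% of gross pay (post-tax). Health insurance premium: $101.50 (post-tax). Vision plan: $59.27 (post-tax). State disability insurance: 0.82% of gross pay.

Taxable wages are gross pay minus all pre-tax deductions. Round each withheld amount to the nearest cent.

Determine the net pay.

$1,190.04

Gross pay: 37 × $48.57 = $1,797.09
Traditional 401(k): $1,797.09 × 0.07 = $125.80
FSA contribution: $93.47
Pre-tax total = $125.80 + $93.47 = $219.27
Taxable wages = $1,797.09 − $219.27 = $1,577.82
Local income tax: $1,577.82 × 0.0375 = $59.17
State income tax: $1,577.82 × 0.0763 = $120.39
State disability insurance: $1,797.09 × 0.0082 = $14.74
Union dues: $1,797.09 × 0.0182 = $32.71
Health insurance premium: $101.50
Vision plan: $59.27
Total deductions = $125.80 + $93.47 + $59.17 + $120.39 + $14.74 + $32.71 + $101.50 + $59.27 = $607.05
Net pay = $1,797.09 − $607.05 = $1,190.04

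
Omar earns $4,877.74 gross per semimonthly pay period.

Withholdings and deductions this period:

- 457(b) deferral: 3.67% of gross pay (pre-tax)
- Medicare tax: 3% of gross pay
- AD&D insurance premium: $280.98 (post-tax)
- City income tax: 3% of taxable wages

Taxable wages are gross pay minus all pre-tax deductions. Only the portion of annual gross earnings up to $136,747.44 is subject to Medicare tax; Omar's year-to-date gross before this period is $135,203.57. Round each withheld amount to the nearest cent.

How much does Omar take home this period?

457(b) deferral: $4,877.74 × 0.0367 = $179.01
Taxable wages = $4,877.74 − $179.01 = $4,698.73
City income tax: $4,698.73 × 0.03 = $140.96
Medicare tax: only $136,747.44 − $135,203.57 = $1,543.87 of this check is subject → $1,543.87 × 0.03 = $46.32
AD&D insurance premium: $280.98
Total deductions = $179.01 + $140.96 + $46.32 + $280.98 = $647.27
Net pay = $4,877.74 − $647.27 = $4,230.47

$4,230.47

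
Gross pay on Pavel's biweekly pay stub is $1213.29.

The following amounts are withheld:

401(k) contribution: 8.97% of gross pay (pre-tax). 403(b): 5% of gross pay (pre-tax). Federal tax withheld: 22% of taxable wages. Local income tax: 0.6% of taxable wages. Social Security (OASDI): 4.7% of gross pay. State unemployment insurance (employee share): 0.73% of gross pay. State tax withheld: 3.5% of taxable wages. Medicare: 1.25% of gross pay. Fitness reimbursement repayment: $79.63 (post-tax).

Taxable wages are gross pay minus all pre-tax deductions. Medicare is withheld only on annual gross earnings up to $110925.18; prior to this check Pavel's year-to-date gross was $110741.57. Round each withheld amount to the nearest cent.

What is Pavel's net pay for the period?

$623.56

401(k) contribution: $1213.29 × 0.0897 = $108.83
403(b): $1213.29 × 0.05 = $60.66
Pre-tax total = $108.83 + $60.66 = $169.49
Taxable wages = $1213.29 − $169.49 = $1043.80
State tax withheld: $1043.80 × 0.035 = $36.53
Federal tax withheld: $1043.80 × 0.22 = $229.64
Local income tax: $1043.80 × 0.006 = $6.26
Social Security (OASDI): $1213.29 × 0.047 = $57.02
State unemployment insurance (employee share): $1213.29 × 0.0073 = $8.86
Medicare: only $110925.18 − $110741.57 = $183.61 of this check is subject → $183.61 × 0.0125 = $2.30
Fitness reimbursement repayment: $79.63
Total deductions = $108.83 + $60.66 + $36.53 + $229.64 + $6.26 + $57.02 + $8.86 + $2.30 + $79.63 = $589.73
Net pay = $1213.29 − $589.73 = $623.56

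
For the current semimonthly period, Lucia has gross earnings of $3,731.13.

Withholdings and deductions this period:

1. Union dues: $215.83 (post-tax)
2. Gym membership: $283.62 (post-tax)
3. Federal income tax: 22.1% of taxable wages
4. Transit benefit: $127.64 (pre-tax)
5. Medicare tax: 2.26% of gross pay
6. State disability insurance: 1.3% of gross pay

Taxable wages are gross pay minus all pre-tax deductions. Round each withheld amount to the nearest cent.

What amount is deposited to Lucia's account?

$2,174.85

Transit benefit: $127.64
Taxable wages = $3,731.13 − $127.64 = $3,603.49
Federal income tax: $3,603.49 × 0.221 = $796.37
Medicare tax: $3,731.13 × 0.0226 = $84.32
State disability insurance: $3,731.13 × 0.013 = $48.50
Gym membership: $283.62
Union dues: $215.83
Total deductions = $127.64 + $796.37 + $84.32 + $48.50 + $283.62 + $215.83 = $1,556.28
Net pay = $3,731.13 − $1,556.28 = $2,174.85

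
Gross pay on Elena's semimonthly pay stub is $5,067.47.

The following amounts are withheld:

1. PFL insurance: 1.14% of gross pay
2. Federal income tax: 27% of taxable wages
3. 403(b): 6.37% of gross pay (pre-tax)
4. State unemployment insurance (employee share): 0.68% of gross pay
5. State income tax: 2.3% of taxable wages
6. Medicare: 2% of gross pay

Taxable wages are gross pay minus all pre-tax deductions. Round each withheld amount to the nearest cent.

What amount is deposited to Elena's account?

$3,160.90

403(b): $5,067.47 × 0.0637 = $322.80
Taxable wages = $5,067.47 − $322.80 = $4,744.67
Federal income tax: $4,744.67 × 0.27 = $1,281.06
State income tax: $4,744.67 × 0.023 = $109.13
Medicare: $5,067.47 × 0.02 = $101.35
State unemployment insurance (employee share): $5,067.47 × 0.0068 = $34.46
PFL insurance: $5,067.47 × 0.0114 = $57.77
Total deductions = $322.80 + $1,281.06 + $109.13 + $101.35 + $34.46 + $57.77 = $1,906.57
Net pay = $5,067.47 − $1,906.57 = $3,160.90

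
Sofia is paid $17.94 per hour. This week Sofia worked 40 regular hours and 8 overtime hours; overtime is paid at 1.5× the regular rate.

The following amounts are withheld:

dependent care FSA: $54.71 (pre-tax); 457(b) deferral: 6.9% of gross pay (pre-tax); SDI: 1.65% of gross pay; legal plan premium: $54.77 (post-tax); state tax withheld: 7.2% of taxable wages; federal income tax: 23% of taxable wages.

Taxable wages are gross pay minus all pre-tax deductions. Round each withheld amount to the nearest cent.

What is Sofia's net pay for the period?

$497.88

Regular pay: 40 × $17.94 = $717.60
Overtime pay: 8 × $17.94 × 1.5 = $215.28
Gross pay = $717.60 + $215.28 = $932.88
Dependent care FSA: $54.71
457(b) deferral: $932.88 × 0.069 = $64.37
Pre-tax total = $54.71 + $64.37 = $119.08
Taxable wages = $932.88 − $119.08 = $813.80
State tax withheld: $813.80 × 0.072 = $58.59
Federal income tax: $813.80 × 0.23 = $187.17
SDI: $932.88 × 0.0165 = $15.39
Legal plan premium: $54.77
Total deductions = $54.71 + $64.37 + $58.59 + $187.17 + $15.39 + $54.77 = $435.00
Net pay = $932.88 − $435.00 = $497.88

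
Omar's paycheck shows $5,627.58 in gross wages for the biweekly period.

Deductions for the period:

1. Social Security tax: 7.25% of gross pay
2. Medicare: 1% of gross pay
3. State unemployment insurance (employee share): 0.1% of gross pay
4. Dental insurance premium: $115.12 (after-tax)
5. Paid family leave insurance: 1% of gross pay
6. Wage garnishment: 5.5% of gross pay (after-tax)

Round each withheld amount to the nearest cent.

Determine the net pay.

$4,676.75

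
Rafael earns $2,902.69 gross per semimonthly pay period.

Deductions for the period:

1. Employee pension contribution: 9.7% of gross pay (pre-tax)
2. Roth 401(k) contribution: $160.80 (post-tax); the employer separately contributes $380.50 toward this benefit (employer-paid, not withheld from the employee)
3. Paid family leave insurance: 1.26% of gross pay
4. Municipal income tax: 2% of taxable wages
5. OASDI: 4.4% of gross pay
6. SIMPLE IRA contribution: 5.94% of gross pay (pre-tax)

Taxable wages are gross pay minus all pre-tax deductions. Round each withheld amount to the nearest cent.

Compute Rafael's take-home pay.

$2,074.65

Employee pension contribution: $2,902.69 × 0.097 = $281.56
SIMPLE IRA contribution: $2,902.69 × 0.0594 = $172.42
Pre-tax total = $281.56 + $172.42 = $453.98
Taxable wages = $2,902.69 − $453.98 = $2,448.71
Municipal income tax: $2,448.71 × 0.02 = $48.97
Paid family leave insurance: $2,902.69 × 0.0126 = $36.57
OASDI: $2,902.69 × 0.044 = $127.72
Roth 401(k) contribution: $160.80
(Employer's $380.50 toward Roth 401(k) contribution is not withheld from the employee.)
Total deductions = $281.56 + $172.42 + $48.97 + $36.57 + $127.72 + $160.80 = $828.04
Net pay = $2,902.69 − $828.04 = $2,074.65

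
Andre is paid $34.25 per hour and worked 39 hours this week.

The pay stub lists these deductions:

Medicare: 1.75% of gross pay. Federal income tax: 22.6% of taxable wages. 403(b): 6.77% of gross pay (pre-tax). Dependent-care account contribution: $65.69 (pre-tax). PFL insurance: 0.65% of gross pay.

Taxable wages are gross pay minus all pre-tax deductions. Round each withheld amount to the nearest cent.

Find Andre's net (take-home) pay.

Gross pay: 39 × $34.25 = $1,335.75
Dependent-care account contribution: $65.69
403(b): $1,335.75 × 0.0677 = $90.43
Pre-tax total = $65.69 + $90.43 = $156.12
Taxable wages = $1,335.75 − $156.12 = $1,179.63
Federal income tax: $1,179.63 × 0.226 = $266.60
PFL insurance: $1,335.75 × 0.0065 = $8.68
Medicare: $1,335.75 × 0.0175 = $23.38
Total deductions = $65.69 + $90.43 + $266.60 + $8.68 + $23.38 = $454.78
Net pay = $1,335.75 − $454.78 = $880.97

$880.97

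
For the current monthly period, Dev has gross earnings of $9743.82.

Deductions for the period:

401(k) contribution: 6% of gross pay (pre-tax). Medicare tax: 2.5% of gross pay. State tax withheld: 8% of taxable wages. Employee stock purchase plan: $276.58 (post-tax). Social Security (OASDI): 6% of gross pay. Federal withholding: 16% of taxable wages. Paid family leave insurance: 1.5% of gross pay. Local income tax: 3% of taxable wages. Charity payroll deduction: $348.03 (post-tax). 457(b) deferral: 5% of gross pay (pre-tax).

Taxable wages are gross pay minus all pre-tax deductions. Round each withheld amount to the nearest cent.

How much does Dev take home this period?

$4731.56

457(b) deferral: $9743.82 × 0.05 = $487.19
401(k) contribution: $9743.82 × 0.06 = $584.63
Pre-tax total = $487.19 + $584.63 = $1071.82
Taxable wages = $9743.82 − $1071.82 = $8672.00
State tax withheld: $8672.00 × 0.08 = $693.76
Federal withholding: $8672.00 × 0.16 = $1387.52
Local income tax: $8672.00 × 0.03 = $260.16
Medicare tax: $9743.82 × 0.025 = $243.60
Paid family leave insurance: $9743.82 × 0.015 = $146.16
Social Security (OASDI): $9743.82 × 0.06 = $584.63
Charity payroll deduction: $348.03
Employee stock purchase plan: $276.58
Total deductions = $487.19 + $584.63 + $693.76 + $1387.52 + $260.16 + $243.60 + $146.16 + $584.63 + $348.03 + $276.58 = $5012.26
Net pay = $9743.82 − $5012.26 = $4731.56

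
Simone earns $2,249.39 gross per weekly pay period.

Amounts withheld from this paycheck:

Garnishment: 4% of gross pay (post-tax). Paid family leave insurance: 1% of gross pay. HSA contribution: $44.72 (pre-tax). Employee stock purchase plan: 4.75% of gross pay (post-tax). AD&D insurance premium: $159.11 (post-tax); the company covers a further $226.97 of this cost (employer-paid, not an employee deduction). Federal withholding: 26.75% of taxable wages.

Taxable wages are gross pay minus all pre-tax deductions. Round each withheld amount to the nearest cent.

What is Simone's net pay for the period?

$1,236.49

HSA contribution: $44.72
Taxable wages = $2,249.39 − $44.72 = $2,204.67
Federal withholding: $2,204.67 × 0.2675 = $589.75
Paid family leave insurance: $2,249.39 × 0.01 = $22.49
AD&D insurance premium: $159.11
Employee stock purchase plan: $2,249.39 × 0.0475 = $106.85
Garnishment: $2,249.39 × 0.04 = $89.98
(Employer's $226.97 toward AD&D insurance premium is not withheld from the employee.)
Total deductions = $44.72 + $589.75 + $22.49 + $159.11 + $106.85 + $89.98 = $1,012.90
Net pay = $2,249.39 − $1,012.90 = $1,236.49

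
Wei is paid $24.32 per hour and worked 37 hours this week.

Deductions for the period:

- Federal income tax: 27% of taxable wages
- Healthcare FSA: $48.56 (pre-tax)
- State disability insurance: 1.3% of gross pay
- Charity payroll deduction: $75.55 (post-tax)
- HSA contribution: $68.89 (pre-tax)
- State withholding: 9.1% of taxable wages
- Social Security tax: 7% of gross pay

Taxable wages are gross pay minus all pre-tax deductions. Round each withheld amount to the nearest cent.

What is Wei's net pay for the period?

$349.70

Gross pay: 37 × $24.32 = $899.84
Healthcare FSA: $48.56
HSA contribution: $68.89
Pre-tax total = $48.56 + $68.89 = $117.45
Taxable wages = $899.84 − $117.45 = $782.39
Federal income tax: $782.39 × 0.27 = $211.25
State withholding: $782.39 × 0.091 = $71.20
Social Security tax: $899.84 × 0.07 = $62.99
State disability insurance: $899.84 × 0.013 = $11.70
Charity payroll deduction: $75.55
Total deductions = $48.56 + $68.89 + $211.25 + $71.20 + $62.99 + $11.70 + $75.55 = $550.14
Net pay = $899.84 − $550.14 = $349.70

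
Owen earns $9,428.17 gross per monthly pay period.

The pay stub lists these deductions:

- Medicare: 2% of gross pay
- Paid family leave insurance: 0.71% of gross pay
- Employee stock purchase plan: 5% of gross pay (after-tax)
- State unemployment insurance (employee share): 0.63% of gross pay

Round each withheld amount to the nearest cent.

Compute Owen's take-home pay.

$8,641.86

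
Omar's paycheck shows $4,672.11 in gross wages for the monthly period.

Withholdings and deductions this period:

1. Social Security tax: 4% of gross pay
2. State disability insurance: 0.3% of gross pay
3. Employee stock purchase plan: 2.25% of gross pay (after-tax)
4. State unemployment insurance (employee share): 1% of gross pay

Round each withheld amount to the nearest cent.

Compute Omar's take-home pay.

$4,319.37

Social Security tax: $4,672.11 × 0.04 = $186.88
State disability insurance: $4,672.11 × 0.003 = $14.02
State unemployment insurance (employee share): $4,672.11 × 0.01 = $46.72
Employee stock purchase plan: $4,672.11 × 0.0225 = $105.12
Total deductions = $186.88 + $14.02 + $46.72 + $105.12 = $352.74
Net pay = $4,672.11 − $352.74 = $4,319.37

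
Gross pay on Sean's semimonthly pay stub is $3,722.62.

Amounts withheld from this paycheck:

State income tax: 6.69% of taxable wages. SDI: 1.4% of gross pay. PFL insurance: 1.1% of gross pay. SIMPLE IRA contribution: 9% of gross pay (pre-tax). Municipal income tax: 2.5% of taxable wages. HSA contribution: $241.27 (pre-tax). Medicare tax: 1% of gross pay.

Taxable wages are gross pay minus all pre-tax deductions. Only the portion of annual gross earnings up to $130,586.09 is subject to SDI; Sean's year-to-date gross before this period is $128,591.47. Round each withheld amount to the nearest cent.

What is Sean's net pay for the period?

HSA contribution: $241.27
SIMPLE IRA contribution: $3,722.62 × 0.09 = $335.04
Pre-tax total = $241.27 + $335.04 = $576.31
Taxable wages = $3,722.62 − $576.31 = $3,146.31
State income tax: $3,146.31 × 0.0669 = $210.49
Municipal income tax: $3,146.31 × 0.025 = $78.66
Medicare tax: $3,722.62 × 0.01 = $37.23
PFL insurance: $3,722.62 × 0.011 = $40.95
SDI: only $130,586.09 − $128,591.47 = $1,994.62 of this check is subject → $1,994.62 × 0.014 = $27.92
Total deductions = $241.27 + $335.04 + $210.49 + $78.66 + $37.23 + $40.95 + $27.92 = $971.56
Net pay = $3,722.62 − $971.56 = $2,751.06

$2,751.06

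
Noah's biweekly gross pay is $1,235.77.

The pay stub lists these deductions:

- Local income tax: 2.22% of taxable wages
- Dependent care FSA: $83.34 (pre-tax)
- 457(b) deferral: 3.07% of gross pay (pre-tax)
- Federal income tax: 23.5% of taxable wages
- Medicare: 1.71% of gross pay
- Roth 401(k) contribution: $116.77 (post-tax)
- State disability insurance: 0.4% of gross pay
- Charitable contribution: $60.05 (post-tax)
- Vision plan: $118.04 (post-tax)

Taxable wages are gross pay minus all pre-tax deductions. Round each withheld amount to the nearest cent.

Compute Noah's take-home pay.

$506.91

Dependent care FSA: $83.34
457(b) deferral: $1,235.77 × 0.0307 = $37.94
Pre-tax total = $83.34 + $37.94 = $121.28
Taxable wages = $1,235.77 − $121.28 = $1,114.49
Federal income tax: $1,114.49 × 0.235 = $261.91
Local income tax: $1,114.49 × 0.0222 = $24.74
State disability insurance: $1,235.77 × 0.004 = $4.94
Medicare: $1,235.77 × 0.0171 = $21.13
Charitable contribution: $60.05
Roth 401(k) contribution: $116.77
Vision plan: $118.04
Total deductions = $83.34 + $37.94 + $261.91 + $24.74 + $4.94 + $21.13 + $60.05 + $116.77 + $118.04 = $728.86
Net pay = $1,235.77 − $728.86 = $506.91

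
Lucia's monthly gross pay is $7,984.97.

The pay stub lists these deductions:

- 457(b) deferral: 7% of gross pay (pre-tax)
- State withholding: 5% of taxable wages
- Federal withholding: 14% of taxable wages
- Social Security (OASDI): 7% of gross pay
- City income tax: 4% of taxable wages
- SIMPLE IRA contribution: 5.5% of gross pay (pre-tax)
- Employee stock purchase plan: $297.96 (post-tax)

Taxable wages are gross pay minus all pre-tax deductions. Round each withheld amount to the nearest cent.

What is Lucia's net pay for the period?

457(b) deferral: $7,984.97 × 0.07 = $558.95
SIMPLE IRA contribution: $7,984.97 × 0.055 = $439.17
Pre-tax total = $558.95 + $439.17 = $998.12
Taxable wages = $7,984.97 − $998.12 = $6,986.85
City income tax: $6,986.85 × 0.04 = $279.47
Federal withholding: $6,986.85 × 0.14 = $978.16
State withholding: $6,986.85 × 0.05 = $349.34
Social Security (OASDI): $7,984.97 × 0.07 = $558.95
Employee stock purchase plan: $297.96
Total deductions = $558.95 + $439.17 + $279.47 + $978.16 + $349.34 + $558.95 + $297.96 = $3,462.00
Net pay = $7,984.97 − $3,462.00 = $4,522.97

$4,522.97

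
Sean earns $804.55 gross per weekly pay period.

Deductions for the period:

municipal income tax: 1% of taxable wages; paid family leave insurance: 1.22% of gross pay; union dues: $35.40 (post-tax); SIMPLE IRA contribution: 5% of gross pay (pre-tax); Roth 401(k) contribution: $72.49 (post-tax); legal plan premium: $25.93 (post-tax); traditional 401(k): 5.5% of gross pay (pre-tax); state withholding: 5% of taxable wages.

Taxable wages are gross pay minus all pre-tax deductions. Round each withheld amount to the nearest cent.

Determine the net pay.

$533.23

Traditional 401(k): $804.55 × 0.055 = $44.25
SIMPLE IRA contribution: $804.55 × 0.05 = $40.23
Pre-tax total = $44.25 + $40.23 = $84.48
Taxable wages = $804.55 − $84.48 = $720.07
State withholding: $720.07 × 0.05 = $36.00
Municipal income tax: $720.07 × 0.01 = $7.20
Paid family leave insurance: $804.55 × 0.0122 = $9.82
Roth 401(k) contribution: $72.49
Union dues: $35.40
Legal plan premium: $25.93
Total deductions = $44.25 + $40.23 + $36.00 + $7.20 + $9.82 + $72.49 + $35.40 + $25.93 = $271.32
Net pay = $804.55 − $271.32 = $533.23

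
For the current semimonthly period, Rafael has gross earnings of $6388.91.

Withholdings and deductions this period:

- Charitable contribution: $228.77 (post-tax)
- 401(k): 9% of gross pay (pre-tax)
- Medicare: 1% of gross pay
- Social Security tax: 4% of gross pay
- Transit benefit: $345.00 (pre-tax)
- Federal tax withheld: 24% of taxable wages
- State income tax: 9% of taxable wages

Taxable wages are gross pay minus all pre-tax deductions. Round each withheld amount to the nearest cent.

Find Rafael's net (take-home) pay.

$3115.95

401(k): $6388.91 × 0.09 = $575.00
Transit benefit: $345.00
Pre-tax total = $575.00 + $345.00 = $920.00
Taxable wages = $6388.91 − $920.00 = $5468.91
Federal tax withheld: $5468.91 × 0.24 = $1312.54
State income tax: $5468.91 × 0.09 = $492.20
Social Security tax: $6388.91 × 0.04 = $255.56
Medicare: $6388.91 × 0.01 = $63.89
Charitable contribution: $228.77
Total deductions = $575.00 + $345.00 + $1312.54 + $492.20 + $255.56 + $63.89 + $228.77 = $3272.96
Net pay = $6388.91 − $3272.96 = $3115.95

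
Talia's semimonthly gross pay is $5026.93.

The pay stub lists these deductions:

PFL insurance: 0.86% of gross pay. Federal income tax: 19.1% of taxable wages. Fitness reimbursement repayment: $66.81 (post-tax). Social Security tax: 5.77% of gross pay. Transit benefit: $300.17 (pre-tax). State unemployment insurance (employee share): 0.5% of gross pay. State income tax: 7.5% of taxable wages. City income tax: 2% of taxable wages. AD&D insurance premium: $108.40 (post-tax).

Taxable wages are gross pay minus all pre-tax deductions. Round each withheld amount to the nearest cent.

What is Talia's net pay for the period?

$2841.28

Transit benefit: $300.17
Taxable wages = $5026.93 − $300.17 = $4726.76
State income tax: $4726.76 × 0.075 = $354.51
City income tax: $4726.76 × 0.02 = $94.54
Federal income tax: $4726.76 × 0.191 = $902.81
State unemployment insurance (employee share): $5026.93 × 0.005 = $25.13
Social Security tax: $5026.93 × 0.0577 = $290.05
PFL insurance: $5026.93 × 0.0086 = $43.23
AD&D insurance premium: $108.40
Fitness reimbursement repayment: $66.81
Total deductions = $300.17 + $354.51 + $94.54 + $902.81 + $25.13 + $290.05 + $43.23 + $108.40 + $66.81 = $2185.65
Net pay = $5026.93 − $2185.65 = $2841.28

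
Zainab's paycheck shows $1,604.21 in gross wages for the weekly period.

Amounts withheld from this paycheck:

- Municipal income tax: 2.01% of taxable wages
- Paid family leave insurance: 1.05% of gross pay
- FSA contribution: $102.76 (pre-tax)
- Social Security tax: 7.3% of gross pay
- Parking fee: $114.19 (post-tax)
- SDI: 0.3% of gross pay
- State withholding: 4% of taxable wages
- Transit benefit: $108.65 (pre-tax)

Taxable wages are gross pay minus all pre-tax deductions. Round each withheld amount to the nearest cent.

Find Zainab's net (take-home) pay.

Transit benefit: $108.65
FSA contribution: $102.76
Pre-tax total = $108.65 + $102.76 = $211.41
Taxable wages = $1,604.21 − $211.41 = $1,392.80
State withholding: $1,392.80 × 0.04 = $55.71
Municipal income tax: $1,392.80 × 0.0201 = $28.00
Social Security tax: $1,604.21 × 0.073 = $117.11
Paid family leave insurance: $1,604.21 × 0.0105 = $16.84
SDI: $1,604.21 × 0.003 = $4.81
Parking fee: $114.19
Total deductions = $108.65 + $102.76 + $55.71 + $28.00 + $117.11 + $16.84 + $4.81 + $114.19 = $548.07
Net pay = $1,604.21 − $548.07 = $1,056.14

$1,056.14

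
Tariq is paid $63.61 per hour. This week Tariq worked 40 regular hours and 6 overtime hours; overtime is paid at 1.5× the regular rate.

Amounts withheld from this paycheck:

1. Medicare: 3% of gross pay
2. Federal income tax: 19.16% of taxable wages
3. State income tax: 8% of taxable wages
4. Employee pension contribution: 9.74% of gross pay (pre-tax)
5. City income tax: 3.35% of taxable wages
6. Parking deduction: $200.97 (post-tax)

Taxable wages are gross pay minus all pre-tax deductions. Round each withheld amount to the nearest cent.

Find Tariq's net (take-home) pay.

$1660.48

Regular pay: 40 × $63.61 = $2544.40
Overtime pay: 6 × $63.61 × 1.5 = $572.49
Gross pay = $2544.40 + $572.49 = $3116.89
Employee pension contribution: $3116.89 × 0.0974 = $303.59
Taxable wages = $3116.89 − $303.59 = $2813.30
State income tax: $2813.30 × 0.08 = $225.06
Federal income tax: $2813.30 × 0.1916 = $539.03
City income tax: $2813.30 × 0.0335 = $94.25
Medicare: $3116.89 × 0.03 = $93.51
Parking deduction: $200.97
Total deductions = $303.59 + $225.06 + $539.03 + $94.25 + $93.51 + $200.97 = $1456.41
Net pay = $3116.89 − $1456.41 = $1660.48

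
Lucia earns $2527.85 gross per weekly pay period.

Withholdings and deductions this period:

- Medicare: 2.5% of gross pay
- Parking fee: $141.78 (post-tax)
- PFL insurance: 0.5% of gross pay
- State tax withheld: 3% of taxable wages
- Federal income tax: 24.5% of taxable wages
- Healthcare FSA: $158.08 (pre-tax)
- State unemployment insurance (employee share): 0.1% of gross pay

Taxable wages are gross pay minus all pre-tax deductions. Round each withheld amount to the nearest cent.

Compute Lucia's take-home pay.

$1497.94

Healthcare FSA: $158.08
Taxable wages = $2527.85 − $158.08 = $2369.77
Federal income tax: $2369.77 × 0.245 = $580.59
State tax withheld: $2369.77 × 0.03 = $71.09
State unemployment insurance (employee share): $2527.85 × 0.001 = $2.53
Medicare: $2527.85 × 0.025 = $63.20
PFL insurance: $2527.85 × 0.005 = $12.64
Parking fee: $141.78
Total deductions = $158.08 + $580.59 + $71.09 + $2.53 + $63.20 + $12.64 + $141.78 = $1029.91
Net pay = $2527.85 − $1029.91 = $1497.94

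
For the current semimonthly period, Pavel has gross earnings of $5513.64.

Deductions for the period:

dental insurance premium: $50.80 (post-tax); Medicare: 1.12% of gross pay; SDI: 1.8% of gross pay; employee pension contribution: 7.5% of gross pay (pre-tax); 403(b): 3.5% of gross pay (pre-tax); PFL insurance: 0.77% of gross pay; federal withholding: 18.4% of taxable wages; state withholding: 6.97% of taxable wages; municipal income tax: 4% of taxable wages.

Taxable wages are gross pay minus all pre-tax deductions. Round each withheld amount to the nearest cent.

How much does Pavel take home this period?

$3211.65

Employee pension contribution: $5513.64 × 0.075 = $413.52
403(b): $5513.64 × 0.035 = $192.98
Pre-tax total = $413.52 + $192.98 = $606.50
Taxable wages = $5513.64 − $606.50 = $4907.14
State withholding: $4907.14 × 0.0697 = $342.03
Municipal income tax: $4907.14 × 0.04 = $196.29
Federal withholding: $4907.14 × 0.184 = $902.91
Medicare: $5513.64 × 0.0112 = $61.75
PFL insurance: $5513.64 × 0.0077 = $42.46
SDI: $5513.64 × 0.018 = $99.25
Dental insurance premium: $50.80
Total deductions = $413.52 + $192.98 + $342.03 + $196.29 + $902.91 + $61.75 + $42.46 + $99.25 + $50.80 = $2301.99
Net pay = $5513.64 − $2301.99 = $3211.65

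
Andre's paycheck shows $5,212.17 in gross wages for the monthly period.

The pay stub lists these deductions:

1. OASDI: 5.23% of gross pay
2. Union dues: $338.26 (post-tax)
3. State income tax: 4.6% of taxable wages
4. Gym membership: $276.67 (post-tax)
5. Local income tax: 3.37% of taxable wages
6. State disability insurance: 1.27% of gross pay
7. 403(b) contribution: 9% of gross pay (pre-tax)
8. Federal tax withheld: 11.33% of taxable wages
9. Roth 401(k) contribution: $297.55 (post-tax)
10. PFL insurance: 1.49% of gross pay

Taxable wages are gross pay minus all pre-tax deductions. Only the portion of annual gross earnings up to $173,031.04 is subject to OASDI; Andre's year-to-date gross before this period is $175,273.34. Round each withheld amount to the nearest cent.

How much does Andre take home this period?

$2,771.33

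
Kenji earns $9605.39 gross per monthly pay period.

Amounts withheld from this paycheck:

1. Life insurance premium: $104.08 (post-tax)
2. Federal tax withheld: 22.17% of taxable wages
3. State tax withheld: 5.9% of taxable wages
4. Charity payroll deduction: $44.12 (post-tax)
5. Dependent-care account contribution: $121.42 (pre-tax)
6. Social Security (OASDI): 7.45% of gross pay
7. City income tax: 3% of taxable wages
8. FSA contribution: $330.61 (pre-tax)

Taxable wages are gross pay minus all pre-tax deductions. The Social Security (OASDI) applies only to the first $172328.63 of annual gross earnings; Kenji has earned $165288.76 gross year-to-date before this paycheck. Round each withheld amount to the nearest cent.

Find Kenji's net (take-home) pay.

FSA contribution: $330.61
Dependent-care account contribution: $121.42
Pre-tax total = $330.61 + $121.42 = $452.03
Taxable wages = $9605.39 − $452.03 = $9153.36
State tax withheld: $9153.36 × 0.059 = $540.05
Federal tax withheld: $9153.36 × 0.2217 = $2029.30
City income tax: $9153.36 × 0.03 = $274.60
Social Security (OASDI): only $172328.63 − $165288.76 = $7039.87 of this check is subject → $7039.87 × 0.0745 = $524.47
Life insurance premium: $104.08
Charity payroll deduction: $44.12
Total deductions = $330.61 + $121.42 + $540.05 + $2029.30 + $274.60 + $524.47 + $104.08 + $44.12 = $3968.65
Net pay = $9605.39 − $3968.65 = $5636.74

$5636.74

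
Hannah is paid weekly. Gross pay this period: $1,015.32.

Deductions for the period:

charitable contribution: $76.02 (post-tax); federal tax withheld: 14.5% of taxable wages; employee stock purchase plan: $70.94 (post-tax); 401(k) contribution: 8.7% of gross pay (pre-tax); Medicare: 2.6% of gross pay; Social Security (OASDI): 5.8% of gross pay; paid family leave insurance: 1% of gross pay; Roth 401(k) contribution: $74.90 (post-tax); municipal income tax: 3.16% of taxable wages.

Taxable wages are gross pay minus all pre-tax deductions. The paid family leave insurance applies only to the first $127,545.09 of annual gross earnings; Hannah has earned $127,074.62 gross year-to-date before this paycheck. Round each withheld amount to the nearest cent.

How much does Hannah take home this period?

401(k) contribution: $1,015.32 × 0.087 = $88.33
Taxable wages = $1,015.32 − $88.33 = $926.99
Federal tax withheld: $926.99 × 0.145 = $134.41
Municipal income tax: $926.99 × 0.0316 = $29.29
Medicare: $1,015.32 × 0.026 = $26.40
Social Security (OASDI): $1,015.32 × 0.058 = $58.89
Paid family leave insurance: only $127,545.09 − $127,074.62 = $470.47 of this check is subject → $470.47 × 0.01 = $4.70
Employee stock purchase plan: $70.94
Charitable contribution: $76.02
Roth 401(k) contribution: $74.90
Total deductions = $88.33 + $134.41 + $29.29 + $26.40 + $58.89 + $4.70 + $70.94 + $76.02 + $74.90 = $563.88
Net pay = $1,015.32 − $563.88 = $451.44

$451.44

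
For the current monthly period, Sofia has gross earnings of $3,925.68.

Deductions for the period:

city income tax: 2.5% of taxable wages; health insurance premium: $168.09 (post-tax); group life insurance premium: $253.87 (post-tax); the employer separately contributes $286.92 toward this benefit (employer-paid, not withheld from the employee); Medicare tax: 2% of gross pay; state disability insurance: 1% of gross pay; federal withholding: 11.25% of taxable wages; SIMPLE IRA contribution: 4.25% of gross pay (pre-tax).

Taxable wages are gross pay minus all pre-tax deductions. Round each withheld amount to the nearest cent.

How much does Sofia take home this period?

SIMPLE IRA contribution: $3,925.68 × 0.0425 = $166.84
Taxable wages = $3,925.68 − $166.84 = $3,758.84
Federal withholding: $3,758.84 × 0.1125 = $422.87
City income tax: $3,758.84 × 0.025 = $93.97
State disability insurance: $3,925.68 × 0.01 = $39.26
Medicare tax: $3,925.68 × 0.02 = $78.51
Group life insurance premium: $253.87
Health insurance premium: $168.09
(Employer's $286.92 toward group life insurance premium is not withheld from the employee.)
Total deductions = $166.84 + $422.87 + $93.97 + $39.26 + $78.51 + $253.87 + $168.09 = $1,223.41
Net pay = $3,925.68 − $1,223.41 = $2,702.27

$2,702.27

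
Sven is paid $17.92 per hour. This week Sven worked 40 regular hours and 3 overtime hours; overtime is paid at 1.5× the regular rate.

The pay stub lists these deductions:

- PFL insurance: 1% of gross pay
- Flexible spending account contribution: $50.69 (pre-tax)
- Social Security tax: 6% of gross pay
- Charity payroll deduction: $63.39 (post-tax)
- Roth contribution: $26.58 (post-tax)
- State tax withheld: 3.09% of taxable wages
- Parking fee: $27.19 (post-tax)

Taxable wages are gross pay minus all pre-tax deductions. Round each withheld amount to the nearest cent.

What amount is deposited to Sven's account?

$550.70

Regular pay: 40 × $17.92 = $716.80
Overtime pay: 3 × $17.92 × 1.5 = $80.64
Gross pay = $716.80 + $80.64 = $797.44
Flexible spending account contribution: $50.69
Taxable wages = $797.44 − $50.69 = $746.75
State tax withheld: $746.75 × 0.0309 = $23.07
PFL insurance: $797.44 × 0.01 = $7.97
Social Security tax: $797.44 × 0.06 = $47.85
Parking fee: $27.19
Charity payroll deduction: $63.39
Roth contribution: $26.58
Total deductions = $50.69 + $23.07 + $7.97 + $47.85 + $27.19 + $63.39 + $26.58 = $246.74
Net pay = $797.44 − $246.74 = $550.70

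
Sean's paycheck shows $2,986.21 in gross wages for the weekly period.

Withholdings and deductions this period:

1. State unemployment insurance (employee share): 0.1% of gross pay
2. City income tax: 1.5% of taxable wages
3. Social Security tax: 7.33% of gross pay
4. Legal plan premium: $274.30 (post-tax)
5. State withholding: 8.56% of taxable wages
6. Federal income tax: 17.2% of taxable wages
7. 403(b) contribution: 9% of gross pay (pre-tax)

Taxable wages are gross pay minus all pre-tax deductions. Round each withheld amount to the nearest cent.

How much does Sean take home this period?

$1,480.50

403(b) contribution: $2,986.21 × 0.09 = $268.76
Taxable wages = $2,986.21 − $268.76 = $2,717.45
City income tax: $2,717.45 × 0.015 = $40.76
State withholding: $2,717.45 × 0.0856 = $232.61
Federal income tax: $2,717.45 × 0.172 = $467.40
Social Security tax: $2,986.21 × 0.0733 = $218.89
State unemployment insurance (employee share): $2,986.21 × 0.001 = $2.99
Legal plan premium: $274.30
Total deductions = $268.76 + $40.76 + $232.61 + $467.40 + $218.89 + $2.99 + $274.30 = $1,505.71
Net pay = $2,986.21 − $1,505.71 = $1,480.50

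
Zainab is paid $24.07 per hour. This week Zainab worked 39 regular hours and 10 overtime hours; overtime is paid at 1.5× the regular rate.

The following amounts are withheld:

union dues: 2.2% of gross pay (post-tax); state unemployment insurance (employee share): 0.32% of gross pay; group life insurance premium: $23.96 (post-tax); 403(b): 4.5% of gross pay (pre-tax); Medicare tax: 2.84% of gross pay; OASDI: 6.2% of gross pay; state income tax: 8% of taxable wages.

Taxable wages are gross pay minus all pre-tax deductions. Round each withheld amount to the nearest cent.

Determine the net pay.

Regular pay: 39 × $24.07 = $938.73
Overtime pay: 10 × $24.07 × 1.5 = $361.05
Gross pay = $938.73 + $361.05 = $1299.78
403(b): $1299.78 × 0.045 = $58.49
Taxable wages = $1299.78 − $58.49 = $1241.29
State income tax: $1241.29 × 0.08 = $99.30
State unemployment insurance (employee share): $1299.78 × 0.0032 = $4.16
Medicare tax: $1299.78 × 0.0284 = $36.91
OASDI: $1299.78 × 0.062 = $80.59
Group life insurance premium: $23.96
Union dues: $1299.78 × 0.022 = $28.60
Total deductions = $58.49 + $99.30 + $4.16 + $36.91 + $80.59 + $23.96 + $28.60 = $332.01
Net pay = $1299.78 − $332.01 = $967.77

$967.77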